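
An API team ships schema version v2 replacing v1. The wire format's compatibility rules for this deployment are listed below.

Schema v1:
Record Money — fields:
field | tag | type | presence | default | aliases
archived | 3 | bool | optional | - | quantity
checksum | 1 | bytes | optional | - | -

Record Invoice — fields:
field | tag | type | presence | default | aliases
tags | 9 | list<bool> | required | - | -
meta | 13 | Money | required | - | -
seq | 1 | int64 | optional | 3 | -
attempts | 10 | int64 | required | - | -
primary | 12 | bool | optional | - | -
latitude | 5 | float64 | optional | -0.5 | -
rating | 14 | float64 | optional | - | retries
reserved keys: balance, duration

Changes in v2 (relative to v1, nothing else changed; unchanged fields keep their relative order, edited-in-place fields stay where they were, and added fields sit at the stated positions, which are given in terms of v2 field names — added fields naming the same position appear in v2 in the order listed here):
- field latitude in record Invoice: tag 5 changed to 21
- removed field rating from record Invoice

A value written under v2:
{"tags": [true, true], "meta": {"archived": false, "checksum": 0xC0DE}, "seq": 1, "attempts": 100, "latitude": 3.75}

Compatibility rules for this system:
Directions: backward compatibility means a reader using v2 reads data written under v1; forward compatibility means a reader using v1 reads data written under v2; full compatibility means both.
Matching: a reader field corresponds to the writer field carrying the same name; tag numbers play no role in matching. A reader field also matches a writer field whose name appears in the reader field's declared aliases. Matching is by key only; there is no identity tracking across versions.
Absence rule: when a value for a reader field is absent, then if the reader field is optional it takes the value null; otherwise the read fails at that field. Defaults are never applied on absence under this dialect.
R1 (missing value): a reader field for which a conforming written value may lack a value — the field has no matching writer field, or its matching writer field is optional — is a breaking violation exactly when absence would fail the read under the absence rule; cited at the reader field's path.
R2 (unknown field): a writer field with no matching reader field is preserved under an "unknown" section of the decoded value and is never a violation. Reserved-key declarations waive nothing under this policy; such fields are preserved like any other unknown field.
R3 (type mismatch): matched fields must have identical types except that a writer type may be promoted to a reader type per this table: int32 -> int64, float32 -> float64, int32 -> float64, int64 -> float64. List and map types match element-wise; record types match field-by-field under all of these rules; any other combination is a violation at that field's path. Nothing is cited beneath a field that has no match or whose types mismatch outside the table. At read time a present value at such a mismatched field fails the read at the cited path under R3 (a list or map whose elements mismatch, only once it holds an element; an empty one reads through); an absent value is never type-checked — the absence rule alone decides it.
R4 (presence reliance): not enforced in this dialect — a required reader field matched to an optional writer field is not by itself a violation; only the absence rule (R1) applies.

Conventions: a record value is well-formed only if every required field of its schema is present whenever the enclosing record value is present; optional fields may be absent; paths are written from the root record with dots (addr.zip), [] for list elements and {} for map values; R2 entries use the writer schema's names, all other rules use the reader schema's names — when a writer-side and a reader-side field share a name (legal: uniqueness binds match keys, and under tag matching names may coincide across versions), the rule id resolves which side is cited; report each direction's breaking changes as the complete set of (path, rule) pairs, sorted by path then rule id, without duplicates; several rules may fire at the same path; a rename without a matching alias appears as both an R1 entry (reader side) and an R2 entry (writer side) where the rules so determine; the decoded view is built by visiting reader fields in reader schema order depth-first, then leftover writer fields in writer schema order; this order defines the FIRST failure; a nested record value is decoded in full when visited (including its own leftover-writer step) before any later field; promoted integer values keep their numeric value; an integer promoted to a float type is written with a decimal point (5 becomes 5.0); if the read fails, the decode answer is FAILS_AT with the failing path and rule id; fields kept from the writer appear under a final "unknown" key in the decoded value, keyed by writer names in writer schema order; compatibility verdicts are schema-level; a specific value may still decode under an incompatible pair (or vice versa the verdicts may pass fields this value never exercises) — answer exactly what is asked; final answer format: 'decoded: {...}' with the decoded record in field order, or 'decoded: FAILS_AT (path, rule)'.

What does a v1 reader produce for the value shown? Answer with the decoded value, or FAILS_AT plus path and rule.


each type pair in Invoice: writer, then reader
decode walk for Invoice under reader schema v1:
  tags := [true, true]
  meta.archived := false
  meta.checksum := 0xC0DE
  seq := 1
  attempts := 100
  primary := null (missing; optional => null)
  latitude := 3.75
  rating := null (missing; optional => null)
  => decoded: {"tags": [true, true], "meta": {"archived": false, "checksum": 0xC0DE}, "seq": 1, "attempts": 100, "primary": null, "latitude": 3.75, "rating": null}
checking off the Invoice differences that do not matter here:
  field latitude in record Invoice: tag 5 changed to 21 -> inert under this dialect — no rule fires on Invoice and the result does not move
  removed field rating from record Invoice -> inert under this dialect — no rule fires on Invoice and the result does not move

decoded: {"tags": [true, true], "meta": {"archived": false, "checksum": 0xC0DE}, "seq": 1, "attempts": 100, "primary": null, "latitude": 3.75, "rating": null}


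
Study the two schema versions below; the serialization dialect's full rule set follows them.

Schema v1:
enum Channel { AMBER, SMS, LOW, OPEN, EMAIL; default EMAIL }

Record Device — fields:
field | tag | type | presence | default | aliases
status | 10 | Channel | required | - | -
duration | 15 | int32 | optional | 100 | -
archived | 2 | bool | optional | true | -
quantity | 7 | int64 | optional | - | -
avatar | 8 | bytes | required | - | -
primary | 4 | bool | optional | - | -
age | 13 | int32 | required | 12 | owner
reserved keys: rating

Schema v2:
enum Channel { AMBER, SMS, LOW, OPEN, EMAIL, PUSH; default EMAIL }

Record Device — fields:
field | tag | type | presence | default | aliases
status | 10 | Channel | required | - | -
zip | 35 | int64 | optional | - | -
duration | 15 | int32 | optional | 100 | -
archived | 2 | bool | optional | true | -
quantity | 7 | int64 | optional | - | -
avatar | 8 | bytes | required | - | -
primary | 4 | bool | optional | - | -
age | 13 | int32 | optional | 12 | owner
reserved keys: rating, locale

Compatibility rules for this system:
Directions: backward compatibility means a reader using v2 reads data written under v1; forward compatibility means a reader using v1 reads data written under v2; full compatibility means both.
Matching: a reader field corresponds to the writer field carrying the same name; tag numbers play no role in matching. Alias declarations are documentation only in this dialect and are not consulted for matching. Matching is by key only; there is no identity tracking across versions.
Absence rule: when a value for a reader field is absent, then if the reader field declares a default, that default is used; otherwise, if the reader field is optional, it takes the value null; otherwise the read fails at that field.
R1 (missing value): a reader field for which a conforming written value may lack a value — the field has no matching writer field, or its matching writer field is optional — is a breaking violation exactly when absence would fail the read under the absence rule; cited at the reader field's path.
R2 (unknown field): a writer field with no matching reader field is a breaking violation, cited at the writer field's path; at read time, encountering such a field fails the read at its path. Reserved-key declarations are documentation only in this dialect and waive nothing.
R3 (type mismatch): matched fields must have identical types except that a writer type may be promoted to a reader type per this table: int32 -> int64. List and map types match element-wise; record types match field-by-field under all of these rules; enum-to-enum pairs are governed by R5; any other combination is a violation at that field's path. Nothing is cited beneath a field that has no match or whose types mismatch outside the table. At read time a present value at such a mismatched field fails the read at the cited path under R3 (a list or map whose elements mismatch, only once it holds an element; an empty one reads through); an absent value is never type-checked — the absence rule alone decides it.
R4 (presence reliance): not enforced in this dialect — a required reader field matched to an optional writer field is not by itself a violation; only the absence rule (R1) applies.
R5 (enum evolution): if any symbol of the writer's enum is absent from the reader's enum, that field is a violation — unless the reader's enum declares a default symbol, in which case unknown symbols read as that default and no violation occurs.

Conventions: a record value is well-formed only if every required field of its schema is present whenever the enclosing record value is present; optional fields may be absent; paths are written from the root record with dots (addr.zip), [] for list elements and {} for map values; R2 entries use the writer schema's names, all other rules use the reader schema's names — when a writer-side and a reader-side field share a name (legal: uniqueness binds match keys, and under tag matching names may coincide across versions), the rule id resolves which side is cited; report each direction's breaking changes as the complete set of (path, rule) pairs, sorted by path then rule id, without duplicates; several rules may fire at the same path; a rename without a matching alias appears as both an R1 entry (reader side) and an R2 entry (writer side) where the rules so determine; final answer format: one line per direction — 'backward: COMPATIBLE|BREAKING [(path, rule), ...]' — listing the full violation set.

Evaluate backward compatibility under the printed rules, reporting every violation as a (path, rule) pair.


in Device below, arrows point writer -> reader
backward on Device — v2 reading data written by v1:
  status: Channel -> Channel, writer required; from status
  zip: no writer match
  duration: int32 -> int32, writer optional; from duration
  archived: bool -> bool, writer optional; from archived
  quantity: int64 -> int64, writer optional; from quantity
  avatar: bytes -> bytes, writer required; from avatar
  primary: bool -> bool, writer optional; from primary
  age: int32 -> int32, writer required; from age
  nothing fires on Device: backward is COMPATIBLE
the rest of the Device diff is inert for this question:
  enum Channel (field status in record Device): symbol PUSH added -> no rule fires on it in Device's dialect; the asked verdict holds
  added field zip to record Device: optional int64, tag 35 (in v2 it sits immediately before duration) -> its effect on Device is confined to the forward direction, not asked
  field age in record Device: required changed to optional -> no rule fires on it in Device's dialect; the asked verdict holds

backward: COMPATIBLE []


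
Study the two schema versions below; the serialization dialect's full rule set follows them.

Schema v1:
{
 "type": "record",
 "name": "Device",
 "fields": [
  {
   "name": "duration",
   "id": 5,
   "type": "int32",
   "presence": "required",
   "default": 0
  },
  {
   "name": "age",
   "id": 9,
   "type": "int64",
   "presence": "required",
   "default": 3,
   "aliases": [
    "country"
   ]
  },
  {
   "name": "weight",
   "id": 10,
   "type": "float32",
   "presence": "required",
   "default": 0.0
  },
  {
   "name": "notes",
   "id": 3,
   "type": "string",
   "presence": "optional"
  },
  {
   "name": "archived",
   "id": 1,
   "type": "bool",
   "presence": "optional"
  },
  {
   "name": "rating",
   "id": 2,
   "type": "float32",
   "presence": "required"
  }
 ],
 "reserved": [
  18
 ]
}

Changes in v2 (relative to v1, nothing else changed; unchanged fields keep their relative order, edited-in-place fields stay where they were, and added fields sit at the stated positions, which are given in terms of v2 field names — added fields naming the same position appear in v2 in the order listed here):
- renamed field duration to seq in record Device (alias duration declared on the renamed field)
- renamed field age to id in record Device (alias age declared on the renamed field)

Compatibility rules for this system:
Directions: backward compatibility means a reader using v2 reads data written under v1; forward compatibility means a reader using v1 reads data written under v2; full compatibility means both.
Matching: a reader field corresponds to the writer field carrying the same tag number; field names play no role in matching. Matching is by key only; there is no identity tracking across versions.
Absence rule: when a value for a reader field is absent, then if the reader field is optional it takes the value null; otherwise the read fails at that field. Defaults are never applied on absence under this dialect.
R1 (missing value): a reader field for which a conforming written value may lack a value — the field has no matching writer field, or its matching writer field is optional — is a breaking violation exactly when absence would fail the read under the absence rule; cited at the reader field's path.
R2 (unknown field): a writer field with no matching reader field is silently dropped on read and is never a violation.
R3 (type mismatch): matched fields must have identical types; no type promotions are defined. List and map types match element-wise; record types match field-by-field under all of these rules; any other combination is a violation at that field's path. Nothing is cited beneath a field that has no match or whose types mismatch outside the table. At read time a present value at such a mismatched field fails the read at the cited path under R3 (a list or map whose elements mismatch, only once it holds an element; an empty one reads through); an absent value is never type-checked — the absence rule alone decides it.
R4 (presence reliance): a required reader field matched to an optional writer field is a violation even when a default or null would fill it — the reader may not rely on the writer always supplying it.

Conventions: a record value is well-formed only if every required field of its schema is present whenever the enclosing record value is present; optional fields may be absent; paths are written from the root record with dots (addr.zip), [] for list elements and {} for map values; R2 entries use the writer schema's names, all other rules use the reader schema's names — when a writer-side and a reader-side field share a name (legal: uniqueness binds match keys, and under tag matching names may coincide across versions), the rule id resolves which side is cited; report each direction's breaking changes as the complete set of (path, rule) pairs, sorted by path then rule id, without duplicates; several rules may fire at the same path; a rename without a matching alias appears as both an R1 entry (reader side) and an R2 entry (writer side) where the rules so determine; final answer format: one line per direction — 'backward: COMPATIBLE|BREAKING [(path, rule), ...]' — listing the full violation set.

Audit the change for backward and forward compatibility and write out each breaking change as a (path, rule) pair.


backward: COMPATIBLE []; forward: COMPATIBLE []

the writer's type comes first in each Device pair
backward pass over Device, reader schema v2, writer schema v1:
  int32 -> int32, writer required: seq aligns to duration
  int64 -> int64, writer required: id aligns to age
  float32 -> float32, writer required: weight aligns to weight
  string -> string, writer optional: notes aligns to notes
  bool -> bool, writer optional: archived aligns to archived
  float32 -> float32, writer required: rating aligns to rating
  => backward: COMPATIBLE
forward pass over Device, reader schema v1, writer schema v2:
  int32 -> int32, writer required: duration aligns to seq
  int64 -> int64, writer required: age aligns to id
  float32 -> float32, writer required: weight aligns to weight
  string -> string, writer optional: notes aligns to notes
  bool -> bool, writer optional: archived aligns to archived
  float32 -> float32, writer required: rating aligns to rating
  => forward: COMPATIBLE


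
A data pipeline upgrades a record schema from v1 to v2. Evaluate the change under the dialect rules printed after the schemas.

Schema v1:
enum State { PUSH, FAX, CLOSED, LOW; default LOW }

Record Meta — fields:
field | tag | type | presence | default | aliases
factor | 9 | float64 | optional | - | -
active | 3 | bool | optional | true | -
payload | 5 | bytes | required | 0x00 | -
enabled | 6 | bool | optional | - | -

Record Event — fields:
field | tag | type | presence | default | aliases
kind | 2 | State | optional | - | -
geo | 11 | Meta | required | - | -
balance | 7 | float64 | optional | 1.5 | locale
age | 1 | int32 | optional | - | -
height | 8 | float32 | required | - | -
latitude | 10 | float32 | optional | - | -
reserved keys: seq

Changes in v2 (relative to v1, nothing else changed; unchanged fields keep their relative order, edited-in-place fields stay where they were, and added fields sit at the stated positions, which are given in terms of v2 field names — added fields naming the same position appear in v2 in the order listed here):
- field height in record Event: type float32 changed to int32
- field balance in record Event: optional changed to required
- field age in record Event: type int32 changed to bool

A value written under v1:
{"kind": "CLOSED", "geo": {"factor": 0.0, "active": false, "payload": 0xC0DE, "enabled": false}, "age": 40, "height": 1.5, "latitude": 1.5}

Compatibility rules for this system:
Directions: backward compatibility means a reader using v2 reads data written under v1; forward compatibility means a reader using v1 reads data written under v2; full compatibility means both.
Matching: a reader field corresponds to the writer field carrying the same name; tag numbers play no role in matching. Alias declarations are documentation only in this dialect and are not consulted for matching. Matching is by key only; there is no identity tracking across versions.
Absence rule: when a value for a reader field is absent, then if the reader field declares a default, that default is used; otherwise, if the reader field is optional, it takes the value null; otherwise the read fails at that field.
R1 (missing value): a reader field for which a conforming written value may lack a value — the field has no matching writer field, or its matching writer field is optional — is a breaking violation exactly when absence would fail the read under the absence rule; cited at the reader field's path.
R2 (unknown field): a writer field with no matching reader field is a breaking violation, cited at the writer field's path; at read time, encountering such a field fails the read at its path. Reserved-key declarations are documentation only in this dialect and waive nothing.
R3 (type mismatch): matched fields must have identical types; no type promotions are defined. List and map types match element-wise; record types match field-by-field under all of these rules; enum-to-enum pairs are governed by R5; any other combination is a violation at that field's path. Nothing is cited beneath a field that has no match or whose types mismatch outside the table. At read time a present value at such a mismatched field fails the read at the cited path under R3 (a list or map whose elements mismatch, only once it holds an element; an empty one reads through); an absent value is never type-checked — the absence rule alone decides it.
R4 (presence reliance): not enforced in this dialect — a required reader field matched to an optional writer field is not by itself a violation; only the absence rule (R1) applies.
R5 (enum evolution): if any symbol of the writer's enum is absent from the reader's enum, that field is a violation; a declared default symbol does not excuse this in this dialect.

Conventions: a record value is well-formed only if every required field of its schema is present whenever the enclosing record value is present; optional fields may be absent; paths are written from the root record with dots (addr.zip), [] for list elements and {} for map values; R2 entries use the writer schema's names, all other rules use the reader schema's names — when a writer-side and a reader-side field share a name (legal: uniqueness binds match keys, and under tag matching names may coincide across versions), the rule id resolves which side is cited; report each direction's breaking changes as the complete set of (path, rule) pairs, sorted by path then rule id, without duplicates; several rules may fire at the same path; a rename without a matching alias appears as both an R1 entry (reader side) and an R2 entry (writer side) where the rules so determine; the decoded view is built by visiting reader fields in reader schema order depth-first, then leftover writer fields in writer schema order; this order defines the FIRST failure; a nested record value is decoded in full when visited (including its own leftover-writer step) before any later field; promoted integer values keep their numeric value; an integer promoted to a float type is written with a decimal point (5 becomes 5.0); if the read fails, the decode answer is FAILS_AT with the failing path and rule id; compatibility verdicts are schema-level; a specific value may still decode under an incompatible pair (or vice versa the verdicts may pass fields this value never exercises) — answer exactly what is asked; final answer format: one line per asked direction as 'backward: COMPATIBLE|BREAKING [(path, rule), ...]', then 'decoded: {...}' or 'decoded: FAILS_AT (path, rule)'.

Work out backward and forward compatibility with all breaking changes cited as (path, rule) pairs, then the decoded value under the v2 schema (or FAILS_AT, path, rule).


arrows below run writer -> reader for Event
checking backward for Event: reader v2 against writer v1:
  kind: State -> State, writer optional; from kind
  geo: Meta -> Meta, writer required; from geo
  balance: float64 -> float64, writer optional; from balance
  age: int32 -> bool, writer optional; from age
  height: float32 -> int32, writer required; from height
  latitude: float32 -> float32, writer optional; from latitude
  geo.factor: float64 -> float64, writer optional; from geo.factor
  geo.active: bool -> bool, writer optional; from geo.active
  geo.payload: bytes -> bytes, writer required; from geo.payload
  geo.enabled: bool -> bool, writer optional; from geo.enabled
  violation R3 at age
  violation R3 at height
  => backward verdict for Event: BREAKING, 2 violation(s)
checking forward for Event: reader v1 against writer v2:
  kind: State -> State, writer optional; from kind
  geo: Meta -> Meta, writer required; from geo
  balance: float64 -> float64, writer required; from balance
  age: bool -> int32, writer optional; from age
  height: int32 -> float32, writer required; from height
  latitude: float32 -> float32, writer optional; from latitude
  geo.factor: float64 -> float64, writer optional; from geo.factor
  geo.active: bool -> bool, writer optional; from geo.active
  geo.payload: bytes -> bytes, writer required; from geo.payload
  geo.enabled: bool -> bool, writer optional; from geo.enabled
  violation R3 at age
  violation R3 at height
  => forward verdict for Event: BREAKING, 2 violation(s)
migrating the Event value to v2:
  kind := "CLOSED"
  geo.factor := 0.0
  geo.active := false
  geo.payload := 0xC0DE
  geo.enabled := false
  balance := 1.5 (absent -> default)
  read fails at age under R3
  => FAILS_AT (age, R3)

backward: BREAKING [(age, R3), (height, R3)]; forward: BREAKING [(age, R3), (height, R3)]; decoded: FAILS_AT (age, R3)


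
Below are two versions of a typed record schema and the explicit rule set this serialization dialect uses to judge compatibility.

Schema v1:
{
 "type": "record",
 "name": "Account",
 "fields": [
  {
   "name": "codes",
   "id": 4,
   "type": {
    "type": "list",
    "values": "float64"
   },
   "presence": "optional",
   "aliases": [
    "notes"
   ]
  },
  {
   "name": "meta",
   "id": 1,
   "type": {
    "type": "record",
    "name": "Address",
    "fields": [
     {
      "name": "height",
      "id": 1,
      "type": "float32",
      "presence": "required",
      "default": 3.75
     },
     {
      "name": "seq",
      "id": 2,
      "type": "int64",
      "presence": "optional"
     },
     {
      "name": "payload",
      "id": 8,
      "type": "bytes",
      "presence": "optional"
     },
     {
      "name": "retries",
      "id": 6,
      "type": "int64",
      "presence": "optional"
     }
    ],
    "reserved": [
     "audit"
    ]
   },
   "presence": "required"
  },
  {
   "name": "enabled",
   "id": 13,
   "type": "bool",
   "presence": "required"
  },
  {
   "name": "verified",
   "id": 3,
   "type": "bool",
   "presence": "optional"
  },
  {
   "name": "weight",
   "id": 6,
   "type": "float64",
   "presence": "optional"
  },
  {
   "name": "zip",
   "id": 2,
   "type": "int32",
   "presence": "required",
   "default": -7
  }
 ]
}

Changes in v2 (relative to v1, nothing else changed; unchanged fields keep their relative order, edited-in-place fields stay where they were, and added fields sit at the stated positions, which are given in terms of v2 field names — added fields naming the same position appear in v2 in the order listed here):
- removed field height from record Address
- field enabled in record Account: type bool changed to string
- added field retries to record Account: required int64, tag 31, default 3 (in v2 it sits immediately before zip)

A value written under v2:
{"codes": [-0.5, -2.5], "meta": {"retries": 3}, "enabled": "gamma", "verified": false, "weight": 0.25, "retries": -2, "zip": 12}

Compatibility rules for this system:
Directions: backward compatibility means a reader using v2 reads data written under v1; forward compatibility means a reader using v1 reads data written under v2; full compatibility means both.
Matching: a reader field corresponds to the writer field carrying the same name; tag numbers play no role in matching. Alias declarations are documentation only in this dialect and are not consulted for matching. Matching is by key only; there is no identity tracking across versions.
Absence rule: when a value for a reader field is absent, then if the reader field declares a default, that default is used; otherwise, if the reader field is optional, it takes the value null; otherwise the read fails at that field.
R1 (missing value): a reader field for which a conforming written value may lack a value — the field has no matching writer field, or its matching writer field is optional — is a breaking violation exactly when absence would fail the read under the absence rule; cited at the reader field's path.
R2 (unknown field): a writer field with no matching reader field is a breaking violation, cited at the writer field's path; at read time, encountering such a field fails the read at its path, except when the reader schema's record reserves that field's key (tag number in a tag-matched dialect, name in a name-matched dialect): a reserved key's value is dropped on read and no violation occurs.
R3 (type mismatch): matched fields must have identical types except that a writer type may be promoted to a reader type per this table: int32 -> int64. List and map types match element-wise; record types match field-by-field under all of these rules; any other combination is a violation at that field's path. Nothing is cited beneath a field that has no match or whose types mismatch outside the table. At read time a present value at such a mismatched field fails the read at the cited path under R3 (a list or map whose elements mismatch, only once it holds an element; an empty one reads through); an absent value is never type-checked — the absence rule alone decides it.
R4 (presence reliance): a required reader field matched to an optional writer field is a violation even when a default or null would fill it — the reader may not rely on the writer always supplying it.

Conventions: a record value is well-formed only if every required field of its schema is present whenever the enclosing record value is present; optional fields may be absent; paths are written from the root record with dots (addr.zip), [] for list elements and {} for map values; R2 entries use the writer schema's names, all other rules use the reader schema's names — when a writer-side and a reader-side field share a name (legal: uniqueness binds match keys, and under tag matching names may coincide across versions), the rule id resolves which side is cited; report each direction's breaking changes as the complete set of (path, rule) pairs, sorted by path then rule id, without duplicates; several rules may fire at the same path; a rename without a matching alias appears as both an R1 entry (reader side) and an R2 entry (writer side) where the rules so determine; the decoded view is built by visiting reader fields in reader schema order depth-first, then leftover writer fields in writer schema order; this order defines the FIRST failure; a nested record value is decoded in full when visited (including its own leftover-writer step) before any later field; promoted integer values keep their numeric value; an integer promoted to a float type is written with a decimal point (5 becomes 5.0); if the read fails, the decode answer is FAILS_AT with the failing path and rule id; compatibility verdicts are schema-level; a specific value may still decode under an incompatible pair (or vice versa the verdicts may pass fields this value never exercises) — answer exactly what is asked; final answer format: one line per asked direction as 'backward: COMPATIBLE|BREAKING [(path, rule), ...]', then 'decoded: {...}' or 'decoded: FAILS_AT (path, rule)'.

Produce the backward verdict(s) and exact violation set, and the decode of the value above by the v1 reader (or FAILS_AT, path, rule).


backward: BREAKING [(enabled, R3), (meta.height, R2)]; decoded: FAILS_AT (enabled, R3)

the writer's type comes first in each Account pair
checking backward for Account: reader v2 against writer v1:
  codes: paired with writer codes (list<float64> -> list<float64>; writer optional)
  meta: paired with writer meta (Address -> Address; writer required)
  enabled: paired with writer enabled (bool -> string; writer required)
  verified: paired with writer verified (bool -> bool; writer optional)
  weight: paired with writer weight (float64 -> float64; writer optional)
  retries has no writer counterpart
  zip: paired with writer zip (int32 -> int32; writer required)
  meta.seq: paired with writer meta.seq (int64 -> int64; writer optional)
  meta.payload: paired with writer meta.payload (bytes -> bytes; writer optional)
  meta.retries: paired with writer meta.retries (int64 -> int64; writer optional)
  leftover writer field: meta.height
  rule R3 violated at enabled
  rule R2 violated at meta.height
  backward on Account therefore BREAKING (2)
migrating the Account value to v1:
  codes := [-0.5, -2.5]
  meta.height := 3.75 (absent -> default)
  meta.seq := null (absent, optional -> null)
  meta.payload := null (absent, optional -> null)
  meta.retries := 3
  read fails at enabled under R3
  => FAILS_AT (enabled, R3)
checking off the Account differences that do not matter here:
  added field retries to record Account: required int64, tag 31, default 3 (in v2 it sits immediately before zip) -> affects forward compatibility only, which is not asked


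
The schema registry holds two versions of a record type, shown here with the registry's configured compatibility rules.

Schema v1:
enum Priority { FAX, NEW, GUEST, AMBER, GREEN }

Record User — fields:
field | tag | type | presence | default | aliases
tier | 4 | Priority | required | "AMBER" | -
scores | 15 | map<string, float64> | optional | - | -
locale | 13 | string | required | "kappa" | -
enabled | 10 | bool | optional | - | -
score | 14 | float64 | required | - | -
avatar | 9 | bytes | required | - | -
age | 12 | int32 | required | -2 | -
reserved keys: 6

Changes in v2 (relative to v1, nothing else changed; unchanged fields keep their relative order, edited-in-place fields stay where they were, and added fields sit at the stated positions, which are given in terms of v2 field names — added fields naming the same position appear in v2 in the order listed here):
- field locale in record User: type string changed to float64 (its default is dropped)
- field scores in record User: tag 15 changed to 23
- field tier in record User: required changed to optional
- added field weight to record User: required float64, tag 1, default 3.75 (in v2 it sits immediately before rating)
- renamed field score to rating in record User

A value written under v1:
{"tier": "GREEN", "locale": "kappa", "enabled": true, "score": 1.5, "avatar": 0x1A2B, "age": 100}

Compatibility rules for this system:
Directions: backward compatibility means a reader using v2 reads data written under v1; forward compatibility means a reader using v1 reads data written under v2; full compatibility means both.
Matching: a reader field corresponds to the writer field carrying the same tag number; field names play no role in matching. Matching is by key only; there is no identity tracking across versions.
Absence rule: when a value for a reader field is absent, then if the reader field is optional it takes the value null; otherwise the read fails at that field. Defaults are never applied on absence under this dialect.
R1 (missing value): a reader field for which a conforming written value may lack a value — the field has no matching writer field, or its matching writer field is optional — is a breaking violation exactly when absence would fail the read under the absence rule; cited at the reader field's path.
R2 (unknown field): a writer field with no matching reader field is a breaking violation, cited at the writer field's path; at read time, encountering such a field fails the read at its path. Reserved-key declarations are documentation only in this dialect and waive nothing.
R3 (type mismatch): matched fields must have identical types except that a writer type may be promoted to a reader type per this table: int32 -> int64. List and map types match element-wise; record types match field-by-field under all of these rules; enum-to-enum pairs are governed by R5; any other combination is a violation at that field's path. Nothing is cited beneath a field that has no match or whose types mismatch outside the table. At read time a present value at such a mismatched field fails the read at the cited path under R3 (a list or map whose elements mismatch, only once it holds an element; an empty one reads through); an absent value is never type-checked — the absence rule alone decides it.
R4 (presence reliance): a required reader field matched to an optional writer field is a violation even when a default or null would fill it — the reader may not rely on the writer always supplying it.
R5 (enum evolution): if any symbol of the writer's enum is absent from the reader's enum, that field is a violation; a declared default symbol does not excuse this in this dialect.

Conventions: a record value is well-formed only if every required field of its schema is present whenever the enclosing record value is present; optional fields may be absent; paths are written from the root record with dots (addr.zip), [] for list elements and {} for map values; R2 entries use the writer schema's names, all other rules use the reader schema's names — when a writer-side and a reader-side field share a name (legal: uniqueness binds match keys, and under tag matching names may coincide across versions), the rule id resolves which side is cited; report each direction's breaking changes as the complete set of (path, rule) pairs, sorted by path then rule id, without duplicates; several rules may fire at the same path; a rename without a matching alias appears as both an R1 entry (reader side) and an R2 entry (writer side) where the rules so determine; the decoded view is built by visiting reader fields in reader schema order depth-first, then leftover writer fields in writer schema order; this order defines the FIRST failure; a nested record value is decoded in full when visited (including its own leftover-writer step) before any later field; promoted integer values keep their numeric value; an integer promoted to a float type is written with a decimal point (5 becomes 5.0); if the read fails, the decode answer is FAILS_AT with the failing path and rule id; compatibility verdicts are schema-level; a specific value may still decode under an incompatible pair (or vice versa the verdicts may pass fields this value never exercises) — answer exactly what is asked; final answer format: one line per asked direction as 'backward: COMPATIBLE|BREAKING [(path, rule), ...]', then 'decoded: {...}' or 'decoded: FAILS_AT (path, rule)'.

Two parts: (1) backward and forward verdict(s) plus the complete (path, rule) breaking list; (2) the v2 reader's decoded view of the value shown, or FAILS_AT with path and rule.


backward: BREAKING [(locale, R3), (scores, R2), (weight, R1)]; forward: BREAKING [(locale, R3), (scores, R2), (tier, R1), (tier, R4), (weight, R2)]; decoded: FAILS_AT (locale, R3)

each type pair in User: writer, then reader
backward for User (reader v2, writer v1):
  tier: Priority -> Priority, writer required; from tier
  scores: no writer-side match
  locale: string -> float64, writer required; from locale
  enabled: bool -> bool, writer optional; from enabled
  weight: no writer-side match
  rating: float64 -> float64, writer required; from score
  avatar: bytes -> bytes, writer required; from avatar
  age: int32 -> int32, writer required; from age
  scores (writer side), unknown to reader
  violation R3 at locale
  violation R2 at scores
  violation R1 at weight
  => backward verdict for User: BREAKING, 3 violation(s)
forward for User (reader v1, writer v2):
  tier: Priority -> Priority, writer optional; from tier
  scores: no writer-side match
  locale: float64 -> string, writer required; from locale
  enabled: bool -> bool, writer optional; from enabled
  score: float64 -> float64, writer required; from rating
  avatar: bytes -> bytes, writer required; from avatar
  age: int32 -> int32, writer required; from age
  scores (writer side), unknown to reader
  weight (writer side), unknown to reader
  violation R3 at locale
  violation R2 at scores
  violation R1 at tier
  violation R4 at tier
  violation R2 at weight
  => forward verdict for User: BREAKING, 5 violation(s)
decode (reader v2):
  tier := "GREEN"
  scores := null (absent, optional -> null)
  read fails at locale under R3
  => FAILS_AT (locale, R3)


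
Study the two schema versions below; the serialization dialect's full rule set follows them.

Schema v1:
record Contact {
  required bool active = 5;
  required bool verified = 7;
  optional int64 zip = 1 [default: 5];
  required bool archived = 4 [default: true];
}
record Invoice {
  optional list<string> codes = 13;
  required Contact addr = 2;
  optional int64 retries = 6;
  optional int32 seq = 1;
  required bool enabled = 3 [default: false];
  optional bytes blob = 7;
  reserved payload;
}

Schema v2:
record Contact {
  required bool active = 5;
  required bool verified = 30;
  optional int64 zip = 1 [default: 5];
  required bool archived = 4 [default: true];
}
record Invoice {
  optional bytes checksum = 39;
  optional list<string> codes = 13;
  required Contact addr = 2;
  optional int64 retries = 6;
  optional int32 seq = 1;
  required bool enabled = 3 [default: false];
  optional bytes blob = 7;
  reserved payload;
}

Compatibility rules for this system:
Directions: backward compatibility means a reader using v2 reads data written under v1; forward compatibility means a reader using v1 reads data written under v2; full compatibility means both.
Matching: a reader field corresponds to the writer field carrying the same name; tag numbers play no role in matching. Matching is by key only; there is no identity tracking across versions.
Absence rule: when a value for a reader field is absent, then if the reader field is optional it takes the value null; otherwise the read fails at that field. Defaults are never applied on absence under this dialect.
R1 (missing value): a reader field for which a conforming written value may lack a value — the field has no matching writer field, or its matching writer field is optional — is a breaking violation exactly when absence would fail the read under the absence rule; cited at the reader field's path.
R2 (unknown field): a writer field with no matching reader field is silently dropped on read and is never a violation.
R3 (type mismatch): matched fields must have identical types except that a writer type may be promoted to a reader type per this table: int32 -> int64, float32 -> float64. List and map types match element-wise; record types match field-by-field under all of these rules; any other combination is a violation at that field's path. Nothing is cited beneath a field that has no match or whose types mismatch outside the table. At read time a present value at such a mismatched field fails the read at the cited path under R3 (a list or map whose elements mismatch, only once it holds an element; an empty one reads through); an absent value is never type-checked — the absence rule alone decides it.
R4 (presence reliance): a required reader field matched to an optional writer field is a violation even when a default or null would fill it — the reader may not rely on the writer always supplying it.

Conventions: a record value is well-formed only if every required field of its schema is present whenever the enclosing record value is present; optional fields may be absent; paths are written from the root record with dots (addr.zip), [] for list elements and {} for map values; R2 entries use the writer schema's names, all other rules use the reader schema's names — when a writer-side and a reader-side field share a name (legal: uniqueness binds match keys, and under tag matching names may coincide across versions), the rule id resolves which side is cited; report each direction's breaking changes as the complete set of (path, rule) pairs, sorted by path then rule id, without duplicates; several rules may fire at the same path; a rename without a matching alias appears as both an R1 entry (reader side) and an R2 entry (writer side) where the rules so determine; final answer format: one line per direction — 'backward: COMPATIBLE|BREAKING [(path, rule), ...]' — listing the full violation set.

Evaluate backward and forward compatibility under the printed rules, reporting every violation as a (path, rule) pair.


each type pair in Invoice: writer, then reader
backward pass over Invoice, reader schema v2, writer schema v1:
  checksum: no writer match
  list<string> -> list<string>, writer optional: codes aligns to codes
  Contact -> Contact, writer required: addr aligns to addr
  int64 -> int64, writer optional: retries aligns to retries
  int32 -> int32, writer optional: seq aligns to seq
  bool -> bool, writer required: enabled aligns to enabled
  bytes -> bytes, writer optional: blob aligns to blob
  bool -> bool, writer required: addr.active aligns to addr.active
  bool -> bool, writer required: addr.verified aligns to addr.verified
  int64 -> int64, writer optional: addr.zip aligns to addr.zip
  bool -> bool, writer required: addr.archived aligns to addr.archived
  => no violations; backward on Invoice: COMPATIBLE
forward pass over Invoice, reader schema v1, writer schema v2:
  list<string> -> list<string>, writer optional: codes aligns to codes
  Contact -> Contact, writer required: addr aligns to addr
  int64 -> int64, writer optional: retries aligns to retries
  int32 -> int32, writer optional: seq aligns to seq
  bool -> bool, writer required: enabled aligns to enabled
  bytes -> bytes, writer optional: blob aligns to blob
  leftover writer field: checksum
  bool -> bool, writer required: addr.active aligns to addr.active
  bool -> bool, writer required: addr.verified aligns to addr.verified
  int64 -> int64, writer optional: addr.zip aligns to addr.zip
  bool -> bool, writer required: addr.archived aligns to addr.archived
  => no violations; forward on Invoice: COMPATIBLE

backward: COMPATIBLE []; forward: COMPATIBLE []
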